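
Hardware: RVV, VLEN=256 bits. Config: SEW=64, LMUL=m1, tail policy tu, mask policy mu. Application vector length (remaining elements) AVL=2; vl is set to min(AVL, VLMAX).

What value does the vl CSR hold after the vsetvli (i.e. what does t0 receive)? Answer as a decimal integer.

vl = 2

VLMAX = VLEN×LMUL/SEW = 256×1/64 = 4
vl = min(AVL, VLMAX) = min(2, 4) = 2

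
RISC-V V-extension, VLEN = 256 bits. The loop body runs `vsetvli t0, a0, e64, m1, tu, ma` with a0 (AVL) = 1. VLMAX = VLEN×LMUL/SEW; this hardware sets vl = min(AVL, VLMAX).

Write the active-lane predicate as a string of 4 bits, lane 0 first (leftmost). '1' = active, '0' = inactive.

predicate = 1000

VLMAX = (256 × 1) / 64 = 4 lanes
vl ← min(1, 4) = 1
bits (lane 0 leftmost): 1000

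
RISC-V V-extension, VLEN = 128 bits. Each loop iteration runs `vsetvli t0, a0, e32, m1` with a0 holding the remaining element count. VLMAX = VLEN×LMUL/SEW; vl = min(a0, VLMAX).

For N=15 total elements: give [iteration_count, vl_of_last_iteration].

VLMAX = (128 × 1) / 32 = 4 lanes
N=15: ⌈15/4⌉ = 4 iters; last vl = 15 − 3×4 = 3

[iterations, last_vl] = [4, 3]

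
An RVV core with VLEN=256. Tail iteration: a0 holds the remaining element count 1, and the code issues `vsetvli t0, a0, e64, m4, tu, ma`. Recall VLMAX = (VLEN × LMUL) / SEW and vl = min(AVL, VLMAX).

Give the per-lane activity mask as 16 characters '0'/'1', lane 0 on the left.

lanes per group: 256·4/64 = 16
vl ← min(1, 16) = 1
bits (lane 0 leftmost): 1000000000000000

predicate = 1000000000000000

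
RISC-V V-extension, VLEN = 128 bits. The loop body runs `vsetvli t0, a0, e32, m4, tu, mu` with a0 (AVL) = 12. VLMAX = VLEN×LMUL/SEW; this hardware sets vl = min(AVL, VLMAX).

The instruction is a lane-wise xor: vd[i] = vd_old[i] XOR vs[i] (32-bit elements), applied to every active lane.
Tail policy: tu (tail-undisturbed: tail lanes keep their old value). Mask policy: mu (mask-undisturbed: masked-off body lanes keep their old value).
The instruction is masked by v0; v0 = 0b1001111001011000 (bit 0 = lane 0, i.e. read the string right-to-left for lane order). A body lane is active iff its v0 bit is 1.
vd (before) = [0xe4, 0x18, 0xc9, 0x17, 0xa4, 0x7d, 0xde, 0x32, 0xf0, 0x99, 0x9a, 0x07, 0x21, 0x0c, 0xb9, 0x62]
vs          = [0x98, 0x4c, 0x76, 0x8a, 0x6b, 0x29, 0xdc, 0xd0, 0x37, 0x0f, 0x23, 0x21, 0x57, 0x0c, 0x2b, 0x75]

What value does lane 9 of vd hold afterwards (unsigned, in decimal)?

vd[9] = 150

VLMAX = (128 × 4) / 32 = 16 lanes
AVL=12 ≤ VLMAX=16, so vl = 12
[0] mask-off/keep = 0xe4
[1] mask-off/keep = 0x18
[2] mask-off/keep = 0xc9
[3] xor(0x17,0x8a) = 0x9d
[4] xor(0xa4,0x6b) = 0xcf
[5] mask-off/keep = 0x7d
[6] xor(0xde,0xdc) = 0x02
[7] mask-off/keep = 0x32
[8] mask-off/keep = 0xf0
[9] xor(0x99,0x0f) = 0x96
[10] xor(0x9a,0x23) = 0xb9
[11] xor(0x07,0x21) = 0x26
[12] tail/keep = 0x21
[13] tail/keep = 0x0c
[14] tail/keep = 0xb9
[15] tail/keep = 0x62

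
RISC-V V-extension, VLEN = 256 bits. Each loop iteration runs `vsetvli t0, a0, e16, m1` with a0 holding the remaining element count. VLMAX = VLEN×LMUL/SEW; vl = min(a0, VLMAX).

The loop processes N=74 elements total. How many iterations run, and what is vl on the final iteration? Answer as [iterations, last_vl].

VLMAX = (256 × 1) / 16 = 16 lanes
74 elements at 16/iter → 5 passes, remainder 10 on the last

[iterations, last_vl] = [5, 10]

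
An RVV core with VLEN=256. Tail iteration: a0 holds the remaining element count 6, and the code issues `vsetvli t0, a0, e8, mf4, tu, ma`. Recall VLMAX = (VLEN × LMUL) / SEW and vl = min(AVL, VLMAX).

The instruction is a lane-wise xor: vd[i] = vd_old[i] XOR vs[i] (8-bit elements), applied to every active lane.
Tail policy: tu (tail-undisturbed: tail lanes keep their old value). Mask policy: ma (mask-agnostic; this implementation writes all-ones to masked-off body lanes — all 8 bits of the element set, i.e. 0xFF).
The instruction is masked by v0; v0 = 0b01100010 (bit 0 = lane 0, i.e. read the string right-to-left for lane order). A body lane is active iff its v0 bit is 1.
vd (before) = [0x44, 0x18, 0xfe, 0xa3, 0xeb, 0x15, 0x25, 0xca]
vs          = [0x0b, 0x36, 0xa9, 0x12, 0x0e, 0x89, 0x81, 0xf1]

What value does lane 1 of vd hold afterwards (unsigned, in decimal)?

vd[1] = 46

lanes per group: 256·1/4/8 = 8
vl ← min(6, 8) = 6
vd[0] mask-off/ones -> 0xff
vd[1] xor(0x18,0x36) -> 0x2e
vd[2] mask-off/ones -> 0xff
vd[3] mask-off/ones -> 0xff
vd[4] mask-off/ones -> 0xff
vd[5] xor(0x15,0x89) -> 0x9c
vd[6] tail/keep -> 0x25
vd[7] tail/keep -> 0xca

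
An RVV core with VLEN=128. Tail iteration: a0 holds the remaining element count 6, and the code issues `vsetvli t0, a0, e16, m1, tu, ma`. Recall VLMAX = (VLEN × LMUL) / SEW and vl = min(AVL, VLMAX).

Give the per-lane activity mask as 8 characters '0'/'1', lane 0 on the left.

VLMAX = (128 × 1) / 16 = 8 lanes
vl = min(AVL, VLMAX) = min(6, 8) = 6
bits (lane 0 leftmost): 11111100

predicate = 11111100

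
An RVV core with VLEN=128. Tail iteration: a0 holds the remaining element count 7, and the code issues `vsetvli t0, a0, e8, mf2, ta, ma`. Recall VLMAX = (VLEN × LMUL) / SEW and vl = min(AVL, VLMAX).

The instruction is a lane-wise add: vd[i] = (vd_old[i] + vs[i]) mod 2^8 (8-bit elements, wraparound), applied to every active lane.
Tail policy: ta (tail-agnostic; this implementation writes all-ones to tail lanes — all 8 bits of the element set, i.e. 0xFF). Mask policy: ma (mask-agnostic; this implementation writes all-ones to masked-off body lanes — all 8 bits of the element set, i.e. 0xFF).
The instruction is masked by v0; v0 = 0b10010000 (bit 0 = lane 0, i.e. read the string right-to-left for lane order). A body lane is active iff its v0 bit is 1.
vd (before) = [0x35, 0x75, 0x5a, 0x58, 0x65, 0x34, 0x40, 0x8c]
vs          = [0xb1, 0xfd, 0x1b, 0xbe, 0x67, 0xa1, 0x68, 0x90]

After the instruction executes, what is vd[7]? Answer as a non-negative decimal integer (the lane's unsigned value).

VLMAX = VLEN×LMUL/SEW = 128×1/2/8 = 8
vl = min(AVL, VLMAX) = min(7, 8) = 7
lane  0: mask-off/ones ⇒ 0xff
lane  1: mask-off/ones ⇒ 0xff
lane  2: mask-off/ones ⇒ 0xff
lane  3: mask-off/ones ⇒ 0xff
lane  4: add(0x65,0x67) ⇒ 0xcc
lane  5: mask-off/ones ⇒ 0xff
lane  6: mask-off/ones ⇒ 0xff
lane  7: tail/ones ⇒ 0xff

vd[7] = 255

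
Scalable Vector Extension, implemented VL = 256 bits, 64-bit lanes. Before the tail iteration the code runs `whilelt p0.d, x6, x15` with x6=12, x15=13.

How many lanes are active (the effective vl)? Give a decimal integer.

vl = 1

256-bit reg / 64-bit elem → 4 lanes
p0[j] = (12+j < 13); true for j=0..0 → 1 lanes set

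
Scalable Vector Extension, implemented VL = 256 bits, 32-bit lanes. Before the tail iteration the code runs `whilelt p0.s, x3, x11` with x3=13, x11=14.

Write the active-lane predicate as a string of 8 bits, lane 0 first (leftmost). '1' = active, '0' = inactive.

lane count: 256 div 32 = 8
p0[j] = (13+j < 14); true for j=0..0 → 1 lanes set
bits (lane 0 leftmost): 10000000

predicate = 10000000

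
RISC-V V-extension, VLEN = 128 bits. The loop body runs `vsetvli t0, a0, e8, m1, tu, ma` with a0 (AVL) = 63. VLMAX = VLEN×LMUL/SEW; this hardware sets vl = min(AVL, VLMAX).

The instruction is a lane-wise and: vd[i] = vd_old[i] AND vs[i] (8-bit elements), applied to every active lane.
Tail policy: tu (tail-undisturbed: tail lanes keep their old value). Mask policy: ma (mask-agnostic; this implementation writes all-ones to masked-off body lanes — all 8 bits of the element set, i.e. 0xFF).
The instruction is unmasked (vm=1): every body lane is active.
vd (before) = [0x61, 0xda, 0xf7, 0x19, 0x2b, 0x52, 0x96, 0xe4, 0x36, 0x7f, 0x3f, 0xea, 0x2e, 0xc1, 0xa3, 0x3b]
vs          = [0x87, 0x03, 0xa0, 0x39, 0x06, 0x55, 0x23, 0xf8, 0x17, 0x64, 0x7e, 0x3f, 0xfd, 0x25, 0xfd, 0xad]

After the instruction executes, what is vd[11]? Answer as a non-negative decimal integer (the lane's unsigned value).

VLMAX = (128 × 1) / 8 = 16 lanes
AVL=63 > VLMAX=16, so vl = 16
  i=0: and(0x61,0x87) → 1
  i=1: and(0xda,0x03) → 2
  i=2: and(0xf7,0xa0) → 160
  i=3: and(0x19,0x39) → 25
  i=4: and(0x2b,0x06) → 2
  i=5: and(0x52,0x55) → 80
  i=6: and(0x96,0x23) → 2
  i=7: and(0xe4,0xf8) → 224
  i=8: and(0x36,0x17) → 22
  i=9: and(0x7f,0x64) → 100
  i=10: and(0x3f,0x7e) → 62
  i=11: and(0xea,0x3f) → 42
  i=12: and(0x2e,0xfd) → 44
  i=13: and(0xc1,0x25) → 1
  i=14: and(0xa3,0xfd) → 161
  i=15: and(0x3b,0xad) → 41

vd[11] = 42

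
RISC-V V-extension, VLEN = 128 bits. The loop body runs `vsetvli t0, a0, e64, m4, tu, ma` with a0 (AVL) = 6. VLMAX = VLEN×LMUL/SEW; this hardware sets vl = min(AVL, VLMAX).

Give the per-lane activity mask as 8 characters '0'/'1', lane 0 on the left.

VLMAX = (128 × 4) / 64 = 8 lanes
vl ← min(6, 8) = 6
bits (lane 0 leftmost): 11111100

predicate = 11111100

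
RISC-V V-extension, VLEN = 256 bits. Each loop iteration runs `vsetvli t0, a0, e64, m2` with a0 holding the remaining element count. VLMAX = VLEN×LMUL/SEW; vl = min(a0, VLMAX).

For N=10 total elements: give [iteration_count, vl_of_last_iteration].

[iterations, last_vl] = [2, 2]

lanes per group: 256·2/64 = 8
N=10: ⌈10/8⌉ = 2 iters; last vl = 10 − 1×8 = 2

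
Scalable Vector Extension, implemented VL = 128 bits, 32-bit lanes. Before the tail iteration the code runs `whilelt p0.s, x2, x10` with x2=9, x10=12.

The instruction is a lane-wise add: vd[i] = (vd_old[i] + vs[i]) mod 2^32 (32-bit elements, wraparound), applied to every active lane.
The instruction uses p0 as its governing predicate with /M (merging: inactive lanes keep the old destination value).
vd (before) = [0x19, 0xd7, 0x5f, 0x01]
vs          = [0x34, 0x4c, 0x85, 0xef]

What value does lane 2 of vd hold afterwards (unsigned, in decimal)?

128-bit reg / 32-bit elem → 4 lanes
active while 9+j < 12, i.e. j ∈ [0,3) capped at 4 ⇒ 3
  i=0: add(0x19,0x34) → 77
  i=1: add(0xd7,0x4c) → 291
  i=2: add(0x5f,0x85) → 228
  i=3: tail/keep → 1

vd[2] = 228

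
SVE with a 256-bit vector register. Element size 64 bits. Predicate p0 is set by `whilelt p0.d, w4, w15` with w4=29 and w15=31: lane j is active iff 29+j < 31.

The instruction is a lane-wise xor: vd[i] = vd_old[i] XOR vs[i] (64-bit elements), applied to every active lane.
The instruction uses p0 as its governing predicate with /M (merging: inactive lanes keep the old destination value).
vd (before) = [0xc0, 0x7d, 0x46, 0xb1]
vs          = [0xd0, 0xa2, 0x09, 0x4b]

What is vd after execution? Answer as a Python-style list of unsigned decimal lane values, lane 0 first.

register lanes = 256/64 = 4
active while 29+j < 31, i.e. j ∈ [0,2) capped at 4 ⇒ 2
  i=0: xor(0xc0,0xd0) → 16
  i=1: xor(0x7d,0xa2) → 223
  i=2: tail/keep → 70
  i=3: tail/keep → 177

vd = [16, 223, 70, 177]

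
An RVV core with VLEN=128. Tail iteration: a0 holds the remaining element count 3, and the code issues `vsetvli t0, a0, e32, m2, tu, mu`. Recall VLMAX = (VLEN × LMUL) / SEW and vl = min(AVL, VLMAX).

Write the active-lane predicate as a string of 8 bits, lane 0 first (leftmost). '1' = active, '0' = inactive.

predicate = 11100000

lanes per group: 128·2/32 = 8
vl = min(AVL, VLMAX) = min(3, 8) = 3
bits (lane 0 leftmost): 11100000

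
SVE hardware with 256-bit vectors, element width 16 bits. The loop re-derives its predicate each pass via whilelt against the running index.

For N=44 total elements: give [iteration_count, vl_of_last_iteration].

[iterations, last_vl] = [3, 12]

lane count: 256 div 16 = 16
N=44: ⌈44/16⌉ = 3 iters; last vl = 44 − 2×16 = 12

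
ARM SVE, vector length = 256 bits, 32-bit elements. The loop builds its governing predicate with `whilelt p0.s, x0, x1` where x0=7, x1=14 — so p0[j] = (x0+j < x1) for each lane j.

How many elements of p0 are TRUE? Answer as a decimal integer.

vl = 7

register lanes = 256/32 = 8
active while 7+j < 14, i.e. j ∈ [0,7) capped at 8 ⇒ 7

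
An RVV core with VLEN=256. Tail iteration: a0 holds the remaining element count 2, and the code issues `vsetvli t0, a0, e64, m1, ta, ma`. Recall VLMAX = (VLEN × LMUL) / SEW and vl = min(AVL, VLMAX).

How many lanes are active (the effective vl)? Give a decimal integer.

VLMAX = VLEN×LMUL/SEW = 256×1/64 = 4
vl = min(AVL, VLMAX) = min(2, 4) = 2

vl = 2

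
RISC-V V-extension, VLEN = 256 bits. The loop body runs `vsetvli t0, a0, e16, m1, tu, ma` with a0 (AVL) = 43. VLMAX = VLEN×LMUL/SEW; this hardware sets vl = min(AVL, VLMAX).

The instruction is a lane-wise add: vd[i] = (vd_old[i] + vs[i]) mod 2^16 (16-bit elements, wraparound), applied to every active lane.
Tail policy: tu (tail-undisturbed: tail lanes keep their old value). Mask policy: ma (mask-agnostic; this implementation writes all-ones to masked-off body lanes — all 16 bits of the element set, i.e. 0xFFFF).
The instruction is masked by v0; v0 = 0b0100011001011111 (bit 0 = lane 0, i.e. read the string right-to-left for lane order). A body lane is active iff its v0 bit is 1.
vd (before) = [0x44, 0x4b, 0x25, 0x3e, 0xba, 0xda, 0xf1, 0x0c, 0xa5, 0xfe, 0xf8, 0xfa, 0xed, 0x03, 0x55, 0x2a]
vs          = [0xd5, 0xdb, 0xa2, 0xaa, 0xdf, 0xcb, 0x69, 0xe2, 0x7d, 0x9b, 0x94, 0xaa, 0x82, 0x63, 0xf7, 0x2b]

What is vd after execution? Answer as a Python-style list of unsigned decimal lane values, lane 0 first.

vd = [281, 294, 199, 232, 409, 65535, 346, 65535, 65535, 409, 396, 65535, 65535, 65535, 332, 65535]

VLMAX = VLEN×LMUL/SEW = 256×1/16 = 16
AVL=43 > VLMAX=16, so vl = 16
vd[0] add(0x44,0xd5) -> 0x119
vd[1] add(0x4b,0xdb) -> 0x126
vd[2] add(0x25,0xa2) -> 0xc7
vd[3] add(0x3e,0xaa) -> 0xe8
vd[4] add(0xba,0xdf) -> 0x199
vd[5] mask-off/ones -> 0xffff
vd[6] add(0xf1,0x69) -> 0x15a
vd[7] mask-off/ones -> 0xffff
vd[8] mask-off/ones -> 0xffff
vd[9] add(0xfe,0x9b) -> 0x199
vd[10] add(0xf8,0x94) -> 0x18c
vd[11] mask-off/ones -> 0xffff
vd[12] mask-off/ones -> 0xffff
vd[13] mask-off/ones -> 0xffff
vd[14] add(0x55,0xf7) -> 0x14c
vd[15] mask-off/ones -> 0xffff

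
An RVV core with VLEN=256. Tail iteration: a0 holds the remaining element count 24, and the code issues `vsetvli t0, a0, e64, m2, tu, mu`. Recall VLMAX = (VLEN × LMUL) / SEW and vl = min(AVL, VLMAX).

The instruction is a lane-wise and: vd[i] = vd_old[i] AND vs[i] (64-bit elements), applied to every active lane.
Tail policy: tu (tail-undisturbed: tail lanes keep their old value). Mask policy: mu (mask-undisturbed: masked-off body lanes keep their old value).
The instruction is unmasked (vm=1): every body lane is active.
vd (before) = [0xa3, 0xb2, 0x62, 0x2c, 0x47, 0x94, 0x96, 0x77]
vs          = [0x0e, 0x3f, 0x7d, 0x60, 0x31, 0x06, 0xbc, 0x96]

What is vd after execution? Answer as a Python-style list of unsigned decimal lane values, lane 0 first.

VLMAX = VLEN×LMUL/SEW = 256×2/64 = 8
vl = min(AVL, VLMAX) = min(24, 8) = 8
[0] and(0xa3,0x0e) = 0x02
[1] and(0xb2,0x3f) = 0x32
[2] and(0x62,0x7d) = 0x60
[3] and(0x2c,0x60) = 0x20
[4] and(0x47,0x31) = 0x01
[5] and(0x94,0x06) = 0x04
[6] and(0x96,0xbc) = 0x94
[7] and(0x77,0x96) = 0x16

vd = [2, 50, 96, 32, 1, 4, 148, 22]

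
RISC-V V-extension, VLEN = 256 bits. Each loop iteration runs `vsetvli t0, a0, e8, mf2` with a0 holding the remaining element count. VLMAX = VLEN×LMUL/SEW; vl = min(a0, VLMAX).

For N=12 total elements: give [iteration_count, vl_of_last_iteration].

[iterations, last_vl] = [1, 12]

VLMAX = (256 × 1/2) / 8 = 16 lanes
iterations = ceil(12/16) = 1; final-pass vl = 12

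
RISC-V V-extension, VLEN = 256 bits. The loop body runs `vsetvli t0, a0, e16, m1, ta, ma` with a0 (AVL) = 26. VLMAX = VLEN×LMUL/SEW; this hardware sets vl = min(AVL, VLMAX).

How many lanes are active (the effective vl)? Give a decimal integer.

lanes per group: 256·1/16 = 16
vl ← min(26, 16) = 16

vl = 16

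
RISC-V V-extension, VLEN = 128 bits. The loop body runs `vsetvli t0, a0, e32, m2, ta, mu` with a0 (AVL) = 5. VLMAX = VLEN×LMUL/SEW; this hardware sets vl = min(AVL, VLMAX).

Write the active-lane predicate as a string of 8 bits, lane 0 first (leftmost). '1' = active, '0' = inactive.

VLMAX = (128 × 2) / 32 = 8 lanes
vl = min(AVL, VLMAX) = min(5, 8) = 5
bits (lane 0 leftmost): 11111000

predicate = 11111000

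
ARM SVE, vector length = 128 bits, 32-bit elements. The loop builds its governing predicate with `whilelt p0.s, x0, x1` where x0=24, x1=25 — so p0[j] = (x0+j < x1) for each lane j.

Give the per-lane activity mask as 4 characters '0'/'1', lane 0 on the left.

predicate = 1000

register lanes = 128/32 = 4
p0[j] = (24+j < 25); true for j=0..0 → 1 lanes set
bits (lane 0 leftmost): 1000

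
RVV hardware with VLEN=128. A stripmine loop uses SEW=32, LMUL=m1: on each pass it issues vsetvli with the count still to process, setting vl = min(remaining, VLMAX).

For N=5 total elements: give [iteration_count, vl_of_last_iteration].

[iterations, last_vl] = [2, 1]

VLMAX = VLEN×LMUL/SEW = 128×1/32 = 4
5 elements at 4/iter → 2 passes, remainder 1 on the last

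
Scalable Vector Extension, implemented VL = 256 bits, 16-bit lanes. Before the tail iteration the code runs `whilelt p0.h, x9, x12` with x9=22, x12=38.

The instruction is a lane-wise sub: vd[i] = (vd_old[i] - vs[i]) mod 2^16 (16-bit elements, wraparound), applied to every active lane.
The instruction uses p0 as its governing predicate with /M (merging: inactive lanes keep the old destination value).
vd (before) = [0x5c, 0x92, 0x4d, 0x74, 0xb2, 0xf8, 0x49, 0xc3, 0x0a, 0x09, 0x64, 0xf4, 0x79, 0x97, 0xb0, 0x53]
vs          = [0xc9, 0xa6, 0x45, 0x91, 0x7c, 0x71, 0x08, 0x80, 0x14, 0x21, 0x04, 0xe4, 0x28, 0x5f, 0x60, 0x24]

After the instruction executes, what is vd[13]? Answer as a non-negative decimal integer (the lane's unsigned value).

256-bit reg / 16-bit elem → 16 lanes
active while 22+j < 38, i.e. j ∈ [0,16) capped at 16 ⇒ 16
lane  0: sub(0x5c,0xc9) ⇒ 0xff93
lane  1: sub(0x92,0xa6) ⇒ 0xffec
lane  2: sub(0x4d,0x45) ⇒ 0x08
lane  3: sub(0x74,0x91) ⇒ 0xffe3
lane  4: sub(0xb2,0x7c) ⇒ 0x36
lane  5: sub(0xf8,0x71) ⇒ 0x87
lane  6: sub(0x49,0x08) ⇒ 0x41
lane  7: sub(0xc3,0x80) ⇒ 0x43
lane  8: sub(0x0a,0x14) ⇒ 0xfff6
lane  9: sub(0x09,0x21) ⇒ 0xffe8
lane 10: sub(0x64,0x04) ⇒ 0x60
lane 11: sub(0xf4,0xe4) ⇒ 0x10
lane 12: sub(0x79,0x28) ⇒ 0x51
lane 13: sub(0x97,0x5f) ⇒ 0x38
lane 14: sub(0xb0,0x60) ⇒ 0x50
lane 15: sub(0x53,0x24) ⇒ 0x2f

vd[13] = 56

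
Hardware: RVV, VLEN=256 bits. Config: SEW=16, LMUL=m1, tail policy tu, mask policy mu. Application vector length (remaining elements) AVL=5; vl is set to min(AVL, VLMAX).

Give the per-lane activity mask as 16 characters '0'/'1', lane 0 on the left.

predicate = 1111100000000000

VLMAX = (256 × 1) / 16 = 16 lanes
vl = min(AVL, VLMAX) = min(5, 16) = 5
bits (lane 0 leftmost): 1111100000000000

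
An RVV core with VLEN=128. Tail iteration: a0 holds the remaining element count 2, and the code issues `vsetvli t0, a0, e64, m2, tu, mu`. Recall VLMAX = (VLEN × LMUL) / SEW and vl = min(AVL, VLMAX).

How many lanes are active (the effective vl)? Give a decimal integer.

vl = 2

lanes per group: 128·2/64 = 4
AVL=2 ≤ VLMAX=4, so vl = 2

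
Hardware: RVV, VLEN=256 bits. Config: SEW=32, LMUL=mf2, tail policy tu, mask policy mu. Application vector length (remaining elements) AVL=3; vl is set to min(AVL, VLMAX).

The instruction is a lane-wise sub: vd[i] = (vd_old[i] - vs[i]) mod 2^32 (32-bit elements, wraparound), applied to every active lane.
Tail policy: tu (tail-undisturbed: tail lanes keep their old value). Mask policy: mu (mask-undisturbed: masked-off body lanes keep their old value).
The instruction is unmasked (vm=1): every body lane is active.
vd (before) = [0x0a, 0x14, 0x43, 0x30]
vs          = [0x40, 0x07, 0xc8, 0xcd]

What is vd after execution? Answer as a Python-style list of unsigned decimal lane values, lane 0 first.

vd = [4294967242, 13, 4294967163, 48]

VLMAX = (256 × 1/2) / 32 = 4 lanes
AVL=3 ≤ VLMAX=4, so vl = 3
[0] sub(0x0a,0x40) = 0xffffffca
[1] sub(0x14,0x07) = 0x0d
[2] sub(0x43,0xc8) = 0xffffff7b
[3] tail/keep = 0x30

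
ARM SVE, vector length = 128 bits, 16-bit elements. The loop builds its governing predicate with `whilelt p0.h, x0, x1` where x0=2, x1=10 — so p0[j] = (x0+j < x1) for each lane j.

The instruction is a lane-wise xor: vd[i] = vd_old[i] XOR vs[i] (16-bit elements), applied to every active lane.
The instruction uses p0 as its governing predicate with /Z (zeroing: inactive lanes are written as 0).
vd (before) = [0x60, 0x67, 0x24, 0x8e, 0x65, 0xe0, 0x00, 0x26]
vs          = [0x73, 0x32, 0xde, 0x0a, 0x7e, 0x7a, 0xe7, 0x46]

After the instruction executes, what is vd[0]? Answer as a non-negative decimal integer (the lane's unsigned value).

128-bit reg / 16-bit elem → 8 lanes
p0[j] = (2+j < 10); true for j=0..7 → 8 lanes set
lane  0: xor(0x60,0x73) ⇒ 0x13
lane  1: xor(0x67,0x32) ⇒ 0x55
lane  2: xor(0x24,0xde) ⇒ 0xfa
lane  3: xor(0x8e,0x0a) ⇒ 0x84
lane  4: xor(0x65,0x7e) ⇒ 0x1b
lane  5: xor(0xe0,0x7a) ⇒ 0x9a
lane  6: xor(0x00,0xe7) ⇒ 0xe7
lane  7: xor(0x26,0x46) ⇒ 0x60

vd[0] = 19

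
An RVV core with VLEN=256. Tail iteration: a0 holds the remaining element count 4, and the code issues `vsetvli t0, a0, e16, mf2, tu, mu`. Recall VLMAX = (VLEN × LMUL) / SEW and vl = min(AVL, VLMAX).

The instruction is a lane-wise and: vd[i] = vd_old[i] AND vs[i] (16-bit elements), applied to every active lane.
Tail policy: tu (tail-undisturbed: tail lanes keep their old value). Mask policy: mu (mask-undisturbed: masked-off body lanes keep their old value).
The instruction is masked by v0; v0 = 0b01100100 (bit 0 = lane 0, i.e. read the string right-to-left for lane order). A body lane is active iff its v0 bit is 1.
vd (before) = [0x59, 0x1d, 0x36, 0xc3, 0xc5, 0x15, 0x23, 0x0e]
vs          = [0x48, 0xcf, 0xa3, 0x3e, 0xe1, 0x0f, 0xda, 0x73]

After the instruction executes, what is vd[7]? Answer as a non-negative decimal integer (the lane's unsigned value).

VLMAX = (256 × 1/2) / 16 = 8 lanes
AVL=4 ≤ VLMAX=8, so vl = 4
vd[0] mask-off/keep -> 0x59
vd[1] mask-off/keep -> 0x1d
vd[2] and(0x36,0xa3) -> 0x22
vd[3] mask-off/keep -> 0xc3
vd[4] tail/keep -> 0xc5
vd[5] tail/keep -> 0x15
vd[6] tail/keep -> 0x23
vd[7] tail/keep -> 0x0e

vd[7] = 14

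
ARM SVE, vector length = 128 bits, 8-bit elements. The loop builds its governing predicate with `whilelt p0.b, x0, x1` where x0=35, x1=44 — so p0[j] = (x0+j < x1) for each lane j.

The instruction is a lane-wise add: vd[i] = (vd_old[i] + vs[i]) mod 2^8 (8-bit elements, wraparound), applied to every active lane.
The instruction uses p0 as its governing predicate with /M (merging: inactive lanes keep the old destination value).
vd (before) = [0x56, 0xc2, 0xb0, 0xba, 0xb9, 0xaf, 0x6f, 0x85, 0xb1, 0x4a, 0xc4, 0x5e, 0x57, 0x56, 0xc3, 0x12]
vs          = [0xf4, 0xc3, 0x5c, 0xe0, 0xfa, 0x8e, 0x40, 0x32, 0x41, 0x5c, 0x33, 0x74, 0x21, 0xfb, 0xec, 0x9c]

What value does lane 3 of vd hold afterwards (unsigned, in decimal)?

register lanes = 128/8 = 16
whilelt: lane j active iff 35+j < 44 → j < 9 → 9 active
  i=0: add(0x56,0xf4) → 74
  i=1: add(0xc2,0xc3) → 133
  i=2: add(0xb0,0x5c) → 12
  i=3: add(0xba,0xe0) → 154
  i=4: add(0xb9,0xfa) → 179
  i=5: add(0xaf,0x8e) → 61
  i=6: add(0x6f,0x40) → 175
  i=7: add(0x85,0x32) → 183
  i=8: add(0xb1,0x41) → 242
  i=9: tail/keep → 74
  i=10: tail/keep → 196
  i=11: tail/keep → 94
  i=12: tail/keep → 87
  i=13: tail/keep → 86
  i=14: tail/keep → 195
  i=15: tail/keep → 18

vd[3] = 154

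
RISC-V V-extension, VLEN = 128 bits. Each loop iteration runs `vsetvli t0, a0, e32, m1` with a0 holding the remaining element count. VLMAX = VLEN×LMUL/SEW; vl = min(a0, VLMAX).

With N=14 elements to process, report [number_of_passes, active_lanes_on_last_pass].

[iterations, last_vl] = [4, 2]

lanes per group: 128·1/32 = 4
N=14: ⌈14/4⌉ = 4 iters; last vl = 14 − 3×4 = 2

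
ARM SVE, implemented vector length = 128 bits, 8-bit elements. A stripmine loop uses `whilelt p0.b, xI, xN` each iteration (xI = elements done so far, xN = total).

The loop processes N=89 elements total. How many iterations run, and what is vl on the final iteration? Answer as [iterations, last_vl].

[iterations, last_vl] = [6, 9]

register lanes = 128/8 = 16
89 elements at 16/iter → 6 passes, remainder 9 on the last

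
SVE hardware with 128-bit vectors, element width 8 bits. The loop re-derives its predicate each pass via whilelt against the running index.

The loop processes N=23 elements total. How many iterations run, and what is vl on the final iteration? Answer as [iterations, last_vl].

[iterations, last_vl] = [2, 7]

lane count: 128 div 8 = 16
N=23: ⌈23/16⌉ = 2 iters; last vl = 23 − 1×16 = 7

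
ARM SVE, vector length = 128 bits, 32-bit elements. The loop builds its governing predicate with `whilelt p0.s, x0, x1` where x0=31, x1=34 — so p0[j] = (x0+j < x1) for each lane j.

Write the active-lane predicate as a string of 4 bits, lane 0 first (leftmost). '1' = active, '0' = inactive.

predicate = 1110

register lanes = 128/32 = 4
whilelt: lane j active iff 31+j < 34 → j < 3 → 3 active
bits (lane 0 leftmost): 1110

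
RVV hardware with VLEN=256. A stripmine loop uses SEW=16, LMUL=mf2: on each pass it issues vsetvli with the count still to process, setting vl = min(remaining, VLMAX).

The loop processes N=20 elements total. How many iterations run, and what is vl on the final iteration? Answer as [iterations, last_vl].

VLMAX = VLEN×LMUL/SEW = 256×1/2/16 = 8
N=20: ⌈20/8⌉ = 3 iters; last vl = 20 − 2×8 = 4

[iterations, last_vl] = [3, 4]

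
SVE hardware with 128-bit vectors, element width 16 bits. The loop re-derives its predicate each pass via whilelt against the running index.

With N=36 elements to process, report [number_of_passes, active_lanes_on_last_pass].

128-bit reg / 16-bit elem → 8 lanes
36 elements at 8/iter → 5 passes, remainder 4 on the last

[iterations, last_vl] = [5, 4]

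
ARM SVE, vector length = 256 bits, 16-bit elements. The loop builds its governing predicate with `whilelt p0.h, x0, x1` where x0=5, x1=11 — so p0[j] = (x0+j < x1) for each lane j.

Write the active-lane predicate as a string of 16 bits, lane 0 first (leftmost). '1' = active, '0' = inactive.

256-bit reg / 16-bit elem → 16 lanes
whilelt: lane j active iff 5+j < 11 → j < 6 → 6 active
bits (lane 0 leftmost): 1111110000000000

predicate = 1111110000000000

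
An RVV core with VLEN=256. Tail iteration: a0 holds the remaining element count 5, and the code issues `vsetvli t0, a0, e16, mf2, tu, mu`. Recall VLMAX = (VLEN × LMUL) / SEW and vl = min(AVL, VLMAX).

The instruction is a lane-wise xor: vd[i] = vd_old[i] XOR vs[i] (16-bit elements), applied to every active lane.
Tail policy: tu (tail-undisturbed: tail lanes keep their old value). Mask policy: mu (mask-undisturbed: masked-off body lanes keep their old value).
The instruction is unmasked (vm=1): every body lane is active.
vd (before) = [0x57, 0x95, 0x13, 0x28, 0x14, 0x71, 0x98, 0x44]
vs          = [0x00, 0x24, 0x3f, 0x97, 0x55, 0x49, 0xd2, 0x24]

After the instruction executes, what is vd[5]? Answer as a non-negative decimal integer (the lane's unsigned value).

vd[5] = 113

VLMAX = (256 × 1/2) / 16 = 8 lanes
vl ← min(5, 8) = 5
  i=0: xor(0x57,0x00) → 87
  i=1: xor(0x95,0x24) → 177
  i=2: xor(0x13,0x3f) → 44
  i=3: xor(0x28,0x97) → 191
  i=4: xor(0x14,0x55) → 65
  i=5: tail/keep → 113
  i=6: tail/keep → 152
  i=7: tail/keep → 68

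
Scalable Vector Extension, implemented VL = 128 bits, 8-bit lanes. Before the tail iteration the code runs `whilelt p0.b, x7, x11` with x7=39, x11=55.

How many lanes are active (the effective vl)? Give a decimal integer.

128-bit reg / 8-bit elem → 16 lanes
active while 39+j < 55, i.e. j ∈ [0,16) capped at 16 ⇒ 16

vl = 16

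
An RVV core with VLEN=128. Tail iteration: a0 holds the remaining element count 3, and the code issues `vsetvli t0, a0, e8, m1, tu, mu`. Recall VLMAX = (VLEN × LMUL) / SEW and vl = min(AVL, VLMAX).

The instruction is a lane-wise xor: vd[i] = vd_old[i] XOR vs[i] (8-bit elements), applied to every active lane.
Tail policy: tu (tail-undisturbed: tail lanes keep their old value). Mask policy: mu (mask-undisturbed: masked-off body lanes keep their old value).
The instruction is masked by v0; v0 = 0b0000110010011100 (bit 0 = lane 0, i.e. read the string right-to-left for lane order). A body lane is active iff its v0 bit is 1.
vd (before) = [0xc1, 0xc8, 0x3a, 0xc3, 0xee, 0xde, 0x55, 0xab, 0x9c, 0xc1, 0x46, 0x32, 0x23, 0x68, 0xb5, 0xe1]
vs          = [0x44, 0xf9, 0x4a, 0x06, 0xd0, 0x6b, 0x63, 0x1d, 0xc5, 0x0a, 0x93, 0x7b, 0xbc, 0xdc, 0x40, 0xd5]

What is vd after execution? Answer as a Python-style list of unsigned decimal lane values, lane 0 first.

vd = [193, 200, 112, 195, 238, 222, 85, 171, 156, 193, 70, 50, 35, 104, 181, 225]

VLMAX = (128 × 1) / 8 = 16 lanes
vl ← min(3, 16) = 3
[0] mask-off/keep = 0xc1
[1] mask-off/keep = 0xc8
[2] xor(0x3a,0x4a) = 0x70
[3] tail/keep = 0xc3
[4] tail/keep = 0xee
[5] tail/keep = 0xde
[6] tail/keep = 0x55
[7] tail/keep = 0xab
[8] tail/keep = 0x9c
[9] tail/keep = 0xc1
[10] tail/keep = 0x46
[11] tail/keep = 0x32
[12] tail/keep = 0x23
[13] tail/keep = 0x68
[14] tail/keep = 0xb5
[15] tail/keep = 0xe1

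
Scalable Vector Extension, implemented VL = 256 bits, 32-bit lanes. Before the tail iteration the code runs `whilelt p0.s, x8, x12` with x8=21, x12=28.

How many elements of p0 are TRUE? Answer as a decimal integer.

lane count: 256 div 32 = 8
p0[j] = (21+j < 28); true for j=0..6 → 7 lanes set

vl = 7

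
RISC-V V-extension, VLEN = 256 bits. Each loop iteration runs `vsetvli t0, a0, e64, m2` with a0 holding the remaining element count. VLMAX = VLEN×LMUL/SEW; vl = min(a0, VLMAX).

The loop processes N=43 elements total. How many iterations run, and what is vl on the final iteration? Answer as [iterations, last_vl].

[iterations, last_vl] = [6, 3]

VLMAX = VLEN×LMUL/SEW = 256×2/64 = 8
iterations = ceil(43/8) = 6; final-pass vl = 3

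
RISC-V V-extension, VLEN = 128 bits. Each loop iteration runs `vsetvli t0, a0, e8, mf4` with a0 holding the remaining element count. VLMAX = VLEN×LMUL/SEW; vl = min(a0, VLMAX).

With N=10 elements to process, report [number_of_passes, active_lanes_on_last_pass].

VLMAX = (128 × 1/4) / 8 = 4 lanes
N=10: ⌈10/4⌉ = 3 iters; last vl = 10 − 2×4 = 2

[iterations, last_vl] = [3, 2]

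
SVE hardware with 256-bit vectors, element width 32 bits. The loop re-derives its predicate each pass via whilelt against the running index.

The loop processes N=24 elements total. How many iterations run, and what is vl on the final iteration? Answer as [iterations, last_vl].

[iterations, last_vl] = [3, 8]

register lanes = 256/32 = 8
N=24: ⌈24/8⌉ = 3 iters; last vl = 24 − 2×8 = 8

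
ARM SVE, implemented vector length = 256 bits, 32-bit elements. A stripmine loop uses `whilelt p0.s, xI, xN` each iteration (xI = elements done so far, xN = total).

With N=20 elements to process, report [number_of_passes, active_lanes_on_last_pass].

[iterations, last_vl] = [3, 4]

256-bit reg / 32-bit elem → 8 lanes
20 elements at 8/iter → 3 passes, remainder 4 on the last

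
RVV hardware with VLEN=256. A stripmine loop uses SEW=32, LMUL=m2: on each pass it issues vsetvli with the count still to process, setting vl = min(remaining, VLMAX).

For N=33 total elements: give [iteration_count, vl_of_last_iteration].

VLMAX = (256 × 2) / 32 = 16 lanes
iterations = ceil(33/16) = 3; final-pass vl = 1

[iterations, last_vl] = [3, 1]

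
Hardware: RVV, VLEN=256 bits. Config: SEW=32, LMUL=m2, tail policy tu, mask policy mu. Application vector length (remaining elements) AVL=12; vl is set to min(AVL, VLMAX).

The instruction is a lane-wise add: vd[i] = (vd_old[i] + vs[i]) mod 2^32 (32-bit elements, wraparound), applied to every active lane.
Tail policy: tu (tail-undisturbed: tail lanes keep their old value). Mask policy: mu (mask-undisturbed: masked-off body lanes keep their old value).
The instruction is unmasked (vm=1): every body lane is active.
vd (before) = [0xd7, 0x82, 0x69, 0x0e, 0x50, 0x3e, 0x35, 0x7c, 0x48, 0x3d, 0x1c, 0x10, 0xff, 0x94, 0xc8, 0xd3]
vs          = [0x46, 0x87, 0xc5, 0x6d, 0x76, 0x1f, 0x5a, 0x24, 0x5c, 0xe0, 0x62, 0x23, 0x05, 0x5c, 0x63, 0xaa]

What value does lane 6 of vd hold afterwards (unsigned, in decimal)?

VLMAX = (256 × 2) / 32 = 16 lanes
vl = min(AVL, VLMAX) = min(12, 16) = 12
lane  0: add(0xd7,0x46) ⇒ 0x11d
lane  1: add(0x82,0x87) ⇒ 0x109
lane  2: add(0x69,0xc5) ⇒ 0x12e
lane  3: add(0x0e,0x6d) ⇒ 0x7b
lane  4: add(0x50,0x76) ⇒ 0xc6
lane  5: add(0x3e,0x1f) ⇒ 0x5d
lane  6: add(0x35,0x5a) ⇒ 0x8f
lane  7: add(0x7c,0x24) ⇒ 0xa0
lane  8: add(0x48,0x5c) ⇒ 0xa4
lane  9: add(0x3d,0xe0) ⇒ 0x11d
lane 10: add(0x1c,0x62) ⇒ 0x7e
lane 11: add(0x10,0x23) ⇒ 0x33
lane 12: tail/keep ⇒ 0xff
lane 13: tail/keep ⇒ 0x94
lane 14: tail/keep ⇒ 0xc8
lane 15: tail/keep ⇒ 0xd3

vd[6] = 143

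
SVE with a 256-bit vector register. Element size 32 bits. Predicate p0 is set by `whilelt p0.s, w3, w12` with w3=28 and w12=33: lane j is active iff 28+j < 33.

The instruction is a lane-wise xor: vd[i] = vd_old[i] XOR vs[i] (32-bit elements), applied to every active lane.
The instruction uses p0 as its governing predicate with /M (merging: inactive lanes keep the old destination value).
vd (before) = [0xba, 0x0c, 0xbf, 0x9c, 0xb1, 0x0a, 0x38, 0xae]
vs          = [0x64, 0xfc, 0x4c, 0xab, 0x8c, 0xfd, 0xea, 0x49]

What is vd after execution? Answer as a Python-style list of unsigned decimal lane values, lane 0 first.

vd = [222, 240, 243, 55, 61, 10, 56, 174]

256-bit reg / 32-bit elem → 8 lanes
active while 28+j < 33, i.e. j ∈ [0,5) capped at 8 ⇒ 5
  i=0: xor(0xba,0x64) → 222
  i=1: xor(0x0c,0xfc) → 240
  i=2: xor(0xbf,0x4c) → 243
  i=3: xor(0x9c,0xab) → 55
  i=4: xor(0xb1,0x8c) → 61
  i=5: tail/keep → 10
  i=6: tail/keep → 56
  i=7: tail/keep → 174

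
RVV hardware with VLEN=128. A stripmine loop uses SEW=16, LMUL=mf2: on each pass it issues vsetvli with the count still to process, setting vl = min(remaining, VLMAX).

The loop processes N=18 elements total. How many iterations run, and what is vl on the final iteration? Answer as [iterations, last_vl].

[iterations, last_vl] = [5, 2]

VLMAX = VLEN×LMUL/SEW = 128×1/2/16 = 4
18 elements at 4/iter → 5 passes, remainder 2 on the last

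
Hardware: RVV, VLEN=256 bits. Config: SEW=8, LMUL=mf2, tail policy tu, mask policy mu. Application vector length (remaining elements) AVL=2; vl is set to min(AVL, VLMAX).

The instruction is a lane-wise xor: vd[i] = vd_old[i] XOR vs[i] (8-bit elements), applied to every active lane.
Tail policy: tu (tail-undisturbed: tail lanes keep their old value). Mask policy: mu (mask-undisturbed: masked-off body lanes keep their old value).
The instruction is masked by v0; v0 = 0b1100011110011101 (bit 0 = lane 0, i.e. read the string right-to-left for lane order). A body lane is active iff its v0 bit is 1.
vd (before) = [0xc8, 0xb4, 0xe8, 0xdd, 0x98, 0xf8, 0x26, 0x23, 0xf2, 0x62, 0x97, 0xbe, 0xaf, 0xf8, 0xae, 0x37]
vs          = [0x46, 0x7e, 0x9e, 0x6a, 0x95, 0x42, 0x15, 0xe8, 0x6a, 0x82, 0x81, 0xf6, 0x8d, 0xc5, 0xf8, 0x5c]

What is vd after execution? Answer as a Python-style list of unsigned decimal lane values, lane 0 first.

VLMAX = (256 × 1/2) / 8 = 16 lanes
vl = min(AVL, VLMAX) = min(2, 16) = 2
vd[0] xor(0xc8,0x46) -> 0x8e
vd[1] mask-off/keep -> 0xb4
vd[2] tail/keep -> 0xe8
vd[3] tail/keep -> 0xdd
vd[4] tail/keep -> 0x98
vd[5] tail/keep -> 0xf8
vd[6] tail/keep -> 0x26
vd[7] tail/keep -> 0x23
vd[8] tail/keep -> 0xf2
vd[9] tail/keep -> 0x62
vd[10] tail/keep -> 0x97
vd[11] tail/keep -> 0xbe
vd[12] tail/keep -> 0xaf
vd[13] tail/keep -> 0xf8
vd[14] tail/keep -> 0xae
vd[15] tail/keep -> 0x37

vd = [142, 180, 232, 221, 152, 248, 38, 35, 242, 98, 151, 190, 175, 248, 174, 55]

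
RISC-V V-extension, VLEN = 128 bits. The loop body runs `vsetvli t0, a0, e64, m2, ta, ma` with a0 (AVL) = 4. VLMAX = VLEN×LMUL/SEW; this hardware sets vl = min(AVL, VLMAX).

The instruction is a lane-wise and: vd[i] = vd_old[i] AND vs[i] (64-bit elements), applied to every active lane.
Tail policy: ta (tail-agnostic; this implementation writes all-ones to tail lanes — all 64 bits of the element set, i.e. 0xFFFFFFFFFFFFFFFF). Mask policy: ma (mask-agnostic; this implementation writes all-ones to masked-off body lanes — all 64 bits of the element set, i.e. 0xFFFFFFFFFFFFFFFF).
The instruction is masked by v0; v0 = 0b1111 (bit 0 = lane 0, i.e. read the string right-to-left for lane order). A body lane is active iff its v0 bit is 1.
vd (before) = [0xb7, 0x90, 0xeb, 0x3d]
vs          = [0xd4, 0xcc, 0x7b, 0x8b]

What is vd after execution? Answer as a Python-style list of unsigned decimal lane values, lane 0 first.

vd = [148, 128, 107, 9]

lanes per group: 128·2/64 = 4
AVL=4 ≤ VLMAX=4, so vl = 4
  i=0: and(0xb7,0xd4) → 148
  i=1: and(0x90,0xcc) → 128
  i=2: and(0xeb,0x7b) → 107
  i=3: and(0x3d,0x8b) → 9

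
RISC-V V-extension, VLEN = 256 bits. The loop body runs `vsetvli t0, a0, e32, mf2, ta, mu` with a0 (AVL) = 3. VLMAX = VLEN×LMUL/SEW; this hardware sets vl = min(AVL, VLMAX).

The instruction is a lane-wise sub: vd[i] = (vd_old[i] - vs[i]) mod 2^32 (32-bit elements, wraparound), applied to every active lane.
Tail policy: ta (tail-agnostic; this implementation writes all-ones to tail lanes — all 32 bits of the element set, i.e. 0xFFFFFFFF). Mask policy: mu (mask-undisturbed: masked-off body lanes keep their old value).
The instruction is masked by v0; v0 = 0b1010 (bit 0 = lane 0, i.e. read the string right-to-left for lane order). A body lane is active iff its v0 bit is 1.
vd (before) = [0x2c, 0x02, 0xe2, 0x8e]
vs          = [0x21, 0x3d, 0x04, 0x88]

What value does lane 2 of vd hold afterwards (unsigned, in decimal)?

vd[2] = 226

VLMAX = (256 × 1/2) / 32 = 4 lanes
vl ← min(3, 4) = 3
[0] mask-off/keep = 0x2c
[1] sub(0x02,0x3d) = 0xffffffc5
[2] mask-off/keep = 0xe2
[3] tail/ones = 0xffffffff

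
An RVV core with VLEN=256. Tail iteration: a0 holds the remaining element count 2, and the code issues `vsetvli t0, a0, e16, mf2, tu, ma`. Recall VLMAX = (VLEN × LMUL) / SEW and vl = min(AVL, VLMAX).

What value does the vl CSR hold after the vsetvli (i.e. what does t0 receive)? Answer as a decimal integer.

vl = 2

VLMAX = VLEN×LMUL/SEW = 256×1/2/16 = 8
AVL=2 ≤ VLMAX=8, so vl = 2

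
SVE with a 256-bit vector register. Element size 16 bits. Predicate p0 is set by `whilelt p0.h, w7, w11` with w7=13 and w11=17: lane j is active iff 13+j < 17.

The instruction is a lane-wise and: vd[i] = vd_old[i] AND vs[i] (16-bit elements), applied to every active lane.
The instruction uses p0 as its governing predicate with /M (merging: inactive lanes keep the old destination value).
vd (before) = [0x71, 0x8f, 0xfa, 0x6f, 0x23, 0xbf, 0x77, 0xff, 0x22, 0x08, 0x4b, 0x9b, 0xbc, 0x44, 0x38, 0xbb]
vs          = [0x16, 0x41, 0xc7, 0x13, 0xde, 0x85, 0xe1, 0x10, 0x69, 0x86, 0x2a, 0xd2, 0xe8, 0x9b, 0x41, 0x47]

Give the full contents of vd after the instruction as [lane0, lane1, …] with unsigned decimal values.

vd = [16, 1, 194, 3, 35, 191, 119, 255, 34, 8, 75, 155, 188, 68, 56, 187]

register lanes = 256/16 = 16
p0[j] = (13+j < 17); true for j=0..3 → 4 lanes set
  i=0: and(0x71,0x16) → 16
  i=1: and(0x8f,0x41) → 1
  i=2: and(0xfa,0xc7) → 194
  i=3: and(0x6f,0x13) → 3
  i=4: tail/keep → 35
  i=5: tail/keep → 191
  i=6: tail/keep → 119
  i=7: tail/keep → 255
  i=8: tail/keep → 34
  i=9: tail/keep → 8
  i=10: tail/keep → 75
  i=11: tail/keep → 155
  i=12: tail/keep → 188
  i=13: tail/keep → 68
  i=14: tail/keep → 56
  i=15: tail/keep → 187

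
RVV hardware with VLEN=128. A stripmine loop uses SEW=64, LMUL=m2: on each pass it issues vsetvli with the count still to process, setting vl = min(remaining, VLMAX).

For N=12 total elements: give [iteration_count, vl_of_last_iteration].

lanes per group: 128·2/64 = 4
iterations = ceil(12/4) = 3; final-pass vl = 4

[iterations, last_vl] = [3, 4]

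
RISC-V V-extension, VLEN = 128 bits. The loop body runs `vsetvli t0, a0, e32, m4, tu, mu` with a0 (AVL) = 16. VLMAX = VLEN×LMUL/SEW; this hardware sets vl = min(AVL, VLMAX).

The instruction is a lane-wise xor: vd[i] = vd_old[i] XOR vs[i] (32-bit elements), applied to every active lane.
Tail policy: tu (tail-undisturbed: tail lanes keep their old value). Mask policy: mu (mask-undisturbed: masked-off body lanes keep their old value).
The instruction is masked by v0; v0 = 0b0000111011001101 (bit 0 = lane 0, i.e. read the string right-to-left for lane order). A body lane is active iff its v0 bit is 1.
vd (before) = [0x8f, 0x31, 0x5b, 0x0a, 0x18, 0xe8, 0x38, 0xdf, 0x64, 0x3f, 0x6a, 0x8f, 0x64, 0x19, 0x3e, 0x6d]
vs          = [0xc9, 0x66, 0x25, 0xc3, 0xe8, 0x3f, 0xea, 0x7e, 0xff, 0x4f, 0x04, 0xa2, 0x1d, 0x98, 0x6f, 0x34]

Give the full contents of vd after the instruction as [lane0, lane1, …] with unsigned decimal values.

VLMAX = VLEN×LMUL/SEW = 128×4/32 = 16
vl = min(AVL, VLMAX) = min(16, 16) = 16
vd[0] xor(0x8f,0xc9) -> 0x46
vd[1] mask-off/keep -> 0x31
vd[2] xor(0x5b,0x25) -> 0x7e
vd[3] xor(0x0a,0xc3) -> 0xc9
vd[4] mask-off/keep -> 0x18
vd[5] mask-off/keep -> 0xe8
vd[6] xor(0x38,0xea) -> 0xd2
vd[7] xor(0xdf,0x7e) -> 0xa1
vd[8] mask-off/keep -> 0x64
vd[9] xor(0x3f,0x4f) -> 0x70
vd[10] xor(0x6a,0x04) -> 0x6e
vd[11] xor(0x8f,0xa2) -> 0x2d
vd[12] mask-off/keep -> 0x64
vd[13] mask-off/keep -> 0x19
vd[14] mask-off/keep -> 0x3e
vd[15] mask-off/keep -> 0x6d

vd = [70, 49, 126, 201, 24, 232, 210, 161, 100, 112, 110, 45, 100, 25, 62, 109]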